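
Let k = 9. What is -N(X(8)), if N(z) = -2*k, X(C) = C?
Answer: 18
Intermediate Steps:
N(z) = -18 (N(z) = -2*9 = -18)
-N(X(8)) = -1*(-18) = 18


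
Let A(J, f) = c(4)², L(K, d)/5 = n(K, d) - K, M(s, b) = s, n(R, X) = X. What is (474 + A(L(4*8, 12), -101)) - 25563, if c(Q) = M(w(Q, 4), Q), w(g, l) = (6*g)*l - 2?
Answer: -16253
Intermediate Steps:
w(g, l) = -2 + 6*g*l (w(g, l) = 6*g*l - 2 = -2 + 6*g*l)
c(Q) = -2 + 24*Q (c(Q) = -2 + 6*Q*4 = -2 + 24*Q)
L(K, d) = -5*K + 5*d (L(K, d) = 5*(d - K) = -5*K + 5*d)
A(J, f) = 8836 (A(J, f) = (-2 + 24*4)² = (-2 + 96)² = 94² = 8836)
(474 + A(L(4*8, 12), -101)) - 25563 = (474 + 8836) - 25563 = 9310 - 25563 = -16253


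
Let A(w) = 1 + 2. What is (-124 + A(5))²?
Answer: 14641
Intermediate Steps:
A(w) = 3
(-124 + A(5))² = (-124 + 3)² = (-121)² = 14641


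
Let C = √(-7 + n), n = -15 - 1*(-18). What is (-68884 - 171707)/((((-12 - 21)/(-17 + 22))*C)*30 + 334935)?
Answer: -994843785/1384958161 - 3528668*I/4154874483 ≈ -0.71832 - 0.00084928*I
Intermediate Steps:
n = 3 (n = -15 + 18 = 3)
C = 2*I (C = √(-7 + 3) = √(-4) = 2*I ≈ 2.0*I)
(-68884 - 171707)/((((-12 - 21)/(-17 + 22))*C)*30 + 334935) = (-68884 - 171707)/((((-12 - 21)/(-17 + 22))*(2*I))*30 + 334935) = -240591/(((-33/5)*(2*I))*30 + 334935) = -240591/(((-33*⅕)*(2*I))*30 + 334935) = -240591/(-66*I/5*30 + 334935) = -240591/(-396*I + 334935) = -240591*(334935 + 396*I)/112181611041 = -80197*(334935 + 396*I)/37393870347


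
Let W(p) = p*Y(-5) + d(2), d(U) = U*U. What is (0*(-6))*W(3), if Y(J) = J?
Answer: 0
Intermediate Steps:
d(U) = U²
W(p) = 4 - 5*p (W(p) = p*(-5) + 2² = -5*p + 4 = 4 - 5*p)
(0*(-6))*W(3) = (0*(-6))*(4 - 5*3) = 0*(4 - 15) = 0*(-11) = 0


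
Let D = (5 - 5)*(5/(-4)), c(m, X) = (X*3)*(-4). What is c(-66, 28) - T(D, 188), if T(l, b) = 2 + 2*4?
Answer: -346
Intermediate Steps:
c(m, X) = -12*X (c(m, X) = (3*X)*(-4) = -12*X)
D = 0 (D = 0*(5*(-¼)) = 0*(-5/4) = 0)
T(l, b) = 10 (T(l, b) = 2 + 8 = 10)
c(-66, 28) - T(D, 188) = -12*28 - 1*10 = -336 - 10 = -346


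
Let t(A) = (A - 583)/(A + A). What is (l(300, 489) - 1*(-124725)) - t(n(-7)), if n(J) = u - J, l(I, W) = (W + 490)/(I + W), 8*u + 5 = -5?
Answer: 4528635985/36294 ≈ 1.2478e+5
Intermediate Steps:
u = -5/4 (u = -5/8 + (1/8)*(-5) = -5/8 - 5/8 = -5/4 ≈ -1.2500)
l(I, W) = (490 + W)/(I + W)
n(J) = -5/4 - J
t(A) = (-583 + A)/(2*A) (t(A) = (-583 + A)/((2*A)) = (-583 + A)*(1/(2*A)) = (-583 + A)/(2*A))
(l(300, 489) - 1*(-124725)) - t(n(-7)) = ((490 + 489)/(300 + 489) - 1*(-124725)) - (-583 + (-5/4 - 1*(-7)))/(2*(-5/4 - 1*(-7))) = (979/789 + 124725) - (-583 + (-5/4 + 7))/(2*(-5/4 + 7)) = ((1/789)*979 + 124725) - (-583 + 23/4)/(2*23/4) = (979/789 + 124725) - 4*(-2309)/(2*23*4) = 98409004/789 - 1*(-2309/46) = 98409004/789 + 2309/46 = 4528635985/36294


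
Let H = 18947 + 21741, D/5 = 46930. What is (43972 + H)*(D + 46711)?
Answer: 23820022260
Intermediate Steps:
D = 234650 (D = 5*46930 = 234650)
H = 40688
(43972 + H)*(D + 46711) = (43972 + 40688)*(234650 + 46711) = 84660*281361 = 23820022260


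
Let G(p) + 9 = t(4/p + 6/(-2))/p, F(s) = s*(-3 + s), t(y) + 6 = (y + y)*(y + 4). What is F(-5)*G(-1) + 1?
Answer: -1799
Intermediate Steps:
t(y) = -6 + 2*y*(4 + y) (t(y) = -6 + (y + y)*(y + 4) = -6 + (2*y)*(4 + y) = -6 + 2*y*(4 + y))
G(p) = -9 + (-30 + 2*(-3 + 4/p)**2 + 32/p)/p (G(p) = -9 + (-6 + 2*(4/p + 6/(-2))**2 + 8*(4/p + 6/(-2)))/p = -9 + (-6 + 2*(4/p + 6*(-1/2))**2 + 8*(4/p + 6*(-1/2)))/p = -9 + (-6 + 2*(4/p - 3)**2 + 8*(4/p - 3))/p = -9 + (-6 + 2*(-3 + 4/p)**2 + 8*(-3 + 4/p))/p = -9 + (-6 + 2*(-3 + 4/p)**2 + (-24 + 32/p))/p = -9 + (-30 + 2*(-3 + 4/p)**2 + 32/p)/p)
F(-5)*G(-1) + 1 = (-5*(-3 - 5))*(-9 - 16/(-1)**2 - 12/(-1) + 32/(-1)**3) + 1 = (-5*(-8))*(-9 - 16*1 - 12*(-1) + 32*(-1)) + 1 = 40*(-9 - 16 + 12 - 32) + 1 = 40*(-45) + 1 = -1800 + 1 = -1799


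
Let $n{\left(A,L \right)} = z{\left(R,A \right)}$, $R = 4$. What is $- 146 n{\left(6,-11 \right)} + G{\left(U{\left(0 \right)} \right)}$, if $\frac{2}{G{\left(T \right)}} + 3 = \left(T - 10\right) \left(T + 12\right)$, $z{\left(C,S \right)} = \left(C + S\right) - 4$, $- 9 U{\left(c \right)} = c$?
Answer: $- \frac{107750}{123} \approx -876.02$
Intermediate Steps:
$U{\left(c \right)} = - \frac{c}{9}$
$z{\left(C,S \right)} = -4 + C + S$
$n{\left(A,L \right)} = A$ ($n{\left(A,L \right)} = -4 + 4 + A = A$)
$G{\left(T \right)} = \frac{2}{-3 + \left(-10 + T\right) \left(12 + T\right)}$ ($G{\left(T \right)} = \frac{2}{-3 + \left(T - 10\right) \left(T + 12\right)} = \frac{2}{-3 + \left(-10 + T\right) \left(12 + T\right)}$)
$- 146 n{\left(6,-11 \right)} + G{\left(U{\left(0 \right)} \right)} = \left(-146\right) 6 + \frac{2}{-123 + \left(\left(- \frac{1}{9}\right) 0\right)^{2} + 2 \left(\left(- \frac{1}{9}\right) 0\right)} = -876 + \frac{2}{-123 + 0^{2} + 2 \cdot 0} = -876 + \frac{2}{-123 + 0 + 0} = -876 + \frac{2}{-123} = -876 + 2 \left(- \frac{1}{123}\right) = -876 - \frac{2}{123} = - \frac{107750}{123}$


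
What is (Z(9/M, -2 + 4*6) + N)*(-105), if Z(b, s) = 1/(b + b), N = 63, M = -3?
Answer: -13195/2 ≈ -6597.5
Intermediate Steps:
Z(b, s) = 1/(2*b)
(Z(9/M, -2 + 4*6) + N)*(-105) = (1/(2*((9/(-3)))) + 63)*(-105) = (1/(2*((9*(-1/3)))) + 63)*(-105) = ((1/2)/(-3) + 63)*(-105) = ((1/2)*(-1/3) + 63)*(-105) = (-1/6 + 63)*(-105) = (377/6)*(-105) = -13195/2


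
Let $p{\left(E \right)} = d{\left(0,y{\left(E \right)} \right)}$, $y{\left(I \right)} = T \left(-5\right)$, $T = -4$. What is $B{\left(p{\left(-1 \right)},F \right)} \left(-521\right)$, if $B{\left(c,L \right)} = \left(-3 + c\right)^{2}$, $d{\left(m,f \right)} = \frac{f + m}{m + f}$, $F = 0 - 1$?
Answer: $-2084$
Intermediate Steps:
$F = -1$
$y{\left(I \right)} = 20$ ($y{\left(I \right)} = \left(-4\right) \left(-5\right) = 20$)
$d{\left(m,f \right)} = 1$ ($d{\left(m,f \right)} = \frac{f + m}{f + m} = 1$)
$p{\left(E \right)} = 1$
$B{\left(p{\left(-1 \right)},F \right)} \left(-521\right) = \left(-3 + 1\right)^{2} \left(-521\right) = \left(-2\right)^{2} \left(-521\right) = 4 \left(-521\right) = -2084$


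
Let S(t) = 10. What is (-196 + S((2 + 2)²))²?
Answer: 34596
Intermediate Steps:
(-196 + S((2 + 2)²))² = (-196 + 10)² = (-186)² = 34596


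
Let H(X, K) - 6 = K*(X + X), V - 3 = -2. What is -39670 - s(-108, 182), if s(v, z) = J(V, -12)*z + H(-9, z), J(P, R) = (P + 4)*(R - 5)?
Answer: -20930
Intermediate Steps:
V = 1 (V = 3 - 2 = 1)
J(P, R) = (-5 + R)*(4 + P) (J(P, R) = (4 + P)*(-5 + R) = (-5 + R)*(4 + P))
H(X, K) = 6 + 2*K*X (H(X, K) = 6 + K*(X + X) = 6 + K*(2*X) = 6 + 2*K*X)
s(v, z) = 6 - 103*z (s(v, z) = (-20 - 5*1 + 4*(-12) + 1*(-12))*z + (6 + 2*z*(-9)) = (-20 - 5 - 48 - 12)*z + (6 - 18*z) = -85*z + (6 - 18*z) = 6 - 103*z)
-39670 - s(-108, 182) = -39670 - (6 - 103*182) = -39670 - (6 - 18746) = -39670 - 1*(-18740) = -39670 + 18740 = -20930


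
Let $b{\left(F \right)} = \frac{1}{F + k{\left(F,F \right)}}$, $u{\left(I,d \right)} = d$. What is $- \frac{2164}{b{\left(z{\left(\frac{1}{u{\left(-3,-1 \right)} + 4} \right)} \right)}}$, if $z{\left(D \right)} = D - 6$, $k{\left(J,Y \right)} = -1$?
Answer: $\frac{43280}{3} \approx 14427.0$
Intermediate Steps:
$z{\left(D \right)} = -6 + D$
$b{\left(F \right)} = \frac{1}{-1 + F}$ ($b{\left(F \right)} = \frac{1}{F - 1} = \frac{1}{-1 + F}$)
$- \frac{2164}{b{\left(z{\left(\frac{1}{u{\left(-3,-1 \right)} + 4} \right)} \right)}} = - \frac{2164}{\frac{1}{-1 - \left(6 - \frac{1}{-1 + 4}\right)}} = - \frac{2164}{\frac{1}{-1 - \left(6 - \frac{1}{3}\right)}} = - \frac{2164}{\frac{1}{-1 + \left(-6 + \frac{1}{3}\right)}} = - \frac{2164}{\frac{1}{-1 - \frac{17}{3}}} = - \frac{2164}{\frac{1}{- \frac{20}{3}}} = - \frac{2164}{- \frac{3}{20}} = \left(-2164\right) \left(- \frac{20}{3}\right) = \frac{43280}{3}$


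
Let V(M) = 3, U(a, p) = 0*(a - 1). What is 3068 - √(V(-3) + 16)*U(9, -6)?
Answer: 3068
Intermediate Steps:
U(a, p) = 0 (U(a, p) = 0*(-1 + a) = 0)
3068 - √(V(-3) + 16)*U(9, -6) = 3068 - √(3 + 16)*0 = 3068 - √19*0 = 3068 - 1*0 = 3068 + 0 = 3068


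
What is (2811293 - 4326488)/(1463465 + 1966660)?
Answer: -33671/76225 ≈ -0.44173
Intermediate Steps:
(2811293 - 4326488)/(1463465 + 1966660) = -1515195/3430125 = -1515195*1/3430125 = -33671/76225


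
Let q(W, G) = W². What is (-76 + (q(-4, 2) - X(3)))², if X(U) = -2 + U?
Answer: 3721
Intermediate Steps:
(-76 + (q(-4, 2) - X(3)))² = (-76 + ((-4)² - (-2 + 3)))² = (-76 + (16 - 1*1))² = (-76 + (16 - 1))² = (-76 + 15)² = (-61)² = 3721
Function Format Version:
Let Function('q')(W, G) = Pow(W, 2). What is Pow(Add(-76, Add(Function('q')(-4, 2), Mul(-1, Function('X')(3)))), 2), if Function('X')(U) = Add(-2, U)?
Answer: 3721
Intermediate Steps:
Pow(Add(-76, Add(Function('q')(-4, 2), Mul(-1, Function('X')(3)))), 2) = Pow(Add(-76, Add(Pow(-4, 2), Mul(-1, Add(-2, 3)))), 2) = Pow(Add(-76, Add(16, Mul(-1, 1))), 2) = Pow(Add(-76, Add(16, -1)), 2) = Pow(Add(-76, 15), 2) = Pow(-61, 2) = 3721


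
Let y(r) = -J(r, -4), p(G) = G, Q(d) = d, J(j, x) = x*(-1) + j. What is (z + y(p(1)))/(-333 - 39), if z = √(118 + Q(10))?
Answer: 5/372 - 2*√2/93 ≈ -0.016972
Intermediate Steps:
J(j, x) = j - x (J(j, x) = -x + j = j - x)
y(r) = -4 - r (y(r) = -(r - 1*(-4)) = -(r + 4) = -(4 + r) = -4 - r)
z = 8*√2 (z = √(118 + 10) = √128 = 8*√2 ≈ 11.314)
(z + y(p(1)))/(-333 - 39) = (8*√2 + (-4 - 1*1))/(-333 - 39) = (8*√2 + (-4 - 1))/(-372) = (8*√2 - 5)*(-1/372) = (-5 + 8*√2)*(-1/372) = 5/372 - 2*√2/93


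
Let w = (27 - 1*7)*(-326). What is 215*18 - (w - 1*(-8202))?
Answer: 2188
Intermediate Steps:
w = -6520 (w = (27 - 7)*(-326) = 20*(-326) = -6520)
215*18 - (w - 1*(-8202)) = 215*18 - (-6520 - 1*(-8202)) = 3870 - (-6520 + 8202) = 3870 - 1*1682 = 3870 - 1682 = 2188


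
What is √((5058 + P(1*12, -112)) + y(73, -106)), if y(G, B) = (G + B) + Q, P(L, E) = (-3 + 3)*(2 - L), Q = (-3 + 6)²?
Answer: √5034 ≈ 70.951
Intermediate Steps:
Q = 9 (Q = 3² = 9)
P(L, E) = 0 (P(L, E) = 0*(2 - L) = 0)
y(G, B) = 9 + B + G (y(G, B) = (G + B) + 9 = (B + G) + 9 = 9 + B + G)
√((5058 + P(1*12, -112)) + y(73, -106)) = √((5058 + 0) + (9 - 106 + 73)) = √(5058 - 24) = √5034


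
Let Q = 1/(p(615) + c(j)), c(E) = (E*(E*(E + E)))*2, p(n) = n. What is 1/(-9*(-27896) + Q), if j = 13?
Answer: 9403/2360754793 ≈ 3.9830e-6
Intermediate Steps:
c(E) = 4*E**3 (c(E) = (E*(E*(2*E)))*2 = (E*(2*E**2))*2 = (2*E**3)*2 = 4*E**3)
Q = 1/9403 (Q = 1/(615 + 4*13**3) = 1/(615 + 4*2197) = 1/(615 + 8788) = 1/9403 ≈ 0.00010635)
1/(-9*(-27896) + Q) = 1/(-9*(-27896) + 1/9403) = 1/(251064 + 1/9403) = 1/(2360754793/9403) = 9403/2360754793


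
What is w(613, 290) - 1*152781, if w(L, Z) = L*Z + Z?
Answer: 25279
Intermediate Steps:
w(L, Z) = Z + L*Z
w(613, 290) - 1*152781 = 290*(1 + 613) - 1*152781 = 290*614 - 152781 = 178060 - 152781 = 25279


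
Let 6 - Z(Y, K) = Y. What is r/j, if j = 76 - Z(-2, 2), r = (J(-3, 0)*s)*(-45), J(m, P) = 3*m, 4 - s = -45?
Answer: 19845/68 ≈ 291.84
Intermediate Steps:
s = 49 (s = 4 - 1*(-45) = 4 + 45 = 49)
Z(Y, K) = 6 - Y
r = 19845 (r = ((3*(-3))*49)*(-45) = -9*49*(-45) = -441*(-45) = 19845)
j = 68 (j = 76 - (6 - 1*(-2)) = 76 - (6 + 2) = 76 - 1*8 = 76 - 8 = 68)
r/j = 19845/68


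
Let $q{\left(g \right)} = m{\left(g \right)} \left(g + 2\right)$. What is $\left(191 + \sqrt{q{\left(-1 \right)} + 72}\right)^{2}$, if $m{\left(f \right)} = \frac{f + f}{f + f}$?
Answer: $\left(191 + \sqrt{73}\right)^{2} \approx 39818.0$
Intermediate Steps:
$m{\left(f \right)} = 1$ ($m{\left(f \right)} = \frac{2 f}{2 f} = 2 f \frac{1}{2 f} = 1$)
$q{\left(g \right)} = 2 + g$ ($q{\left(g \right)} = 1 \left(g + 2\right) = 1 \left(2 + g\right) = 2 + g$)
$\left(191 + \sqrt{q{\left(-1 \right)} + 72}\right)^{2} = \left(191 + \sqrt{\left(2 - 1\right) + 72}\right)^{2} = \left(191 + \sqrt{1 + 72}\right)^{2} = \left(191 + \sqrt{73}\right)^{2}$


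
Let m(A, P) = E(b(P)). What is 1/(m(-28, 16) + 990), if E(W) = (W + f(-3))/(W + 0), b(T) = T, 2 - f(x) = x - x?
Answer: 8/7929 ≈ 0.0010090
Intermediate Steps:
f(x) = 2 (f(x) = 2 - (x - x) = 2 - 1*0 = 2 + 0 = 2)
E(W) = (2 + W)/W (E(W) = (W + 2)/(W + 0) = (2 + W)/W)
m(A, P) = (2 + P)/P
1/(m(-28, 16) + 990) = 1/((2 + 16)/16 + 990) = 1/((1/16)*18 + 990) = 1/(9/8 + 990) = 1/(7929/8) = 8/7929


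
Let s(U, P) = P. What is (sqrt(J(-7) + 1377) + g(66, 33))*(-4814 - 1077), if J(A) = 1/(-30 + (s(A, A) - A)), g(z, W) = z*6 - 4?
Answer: -2309272 - 5891*sqrt(1239270)/30 ≈ -2.5279e+6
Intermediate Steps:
g(z, W) = -4 + 6*z (g(z, W) = 6*z - 4 = -4 + 6*z)
J(A) = -1/30 (J(A) = 1/(-30 + (A - A)) = 1/(-30 + 0) = 1/(-30) = -1/30)
(sqrt(J(-7) + 1377) + g(66, 33))*(-4814 - 1077) = (sqrt(-1/30 + 1377) + (-4 + 6*66))*(-4814 - 1077) = (sqrt(41309/30) + (-4 + 396))*(-5891) = (sqrt(1239270)/30 + 392)*(-5891) = (392 + sqrt(1239270)/30)*(-5891) = -2309272 - 5891*sqrt(1239270)/30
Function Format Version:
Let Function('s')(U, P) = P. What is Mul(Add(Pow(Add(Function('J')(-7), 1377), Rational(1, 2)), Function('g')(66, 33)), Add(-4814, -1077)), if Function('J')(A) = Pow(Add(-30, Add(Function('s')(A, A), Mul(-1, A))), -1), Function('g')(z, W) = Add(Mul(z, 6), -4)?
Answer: Add(-2309272, Mul(Rational(-5891, 30), Pow(1239270, Rational(1, 2)))) ≈ -2.5279e+6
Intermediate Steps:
Function('g')(z, W) = Add(-4, Mul(6, z)) (Function('g')(z, W) = Add(Mul(6, z), -4) = Add(-4, Mul(6, z)))
Function('J')(A) = Rational(-1, 30) (Function('J')(A) = Pow(Add(-30, Add(A, Mul(-1, A))), -1) = Pow(Add(-30, 0), -1) = Pow(-30, -1) = Rational(-1, 30))
Mul(Add(Pow(Add(Function('J')(-7), 1377), Rational(1, 2)), Function('g')(66, 33)), Add(-4814, -1077)) = Mul(Add(Pow(Add(Rational(-1, 30), 1377), Rational(1, 2)), Add(-4, Mul(6, 66))), Add(-4814, -1077)) = Mul(Add(Pow(Rational(41309, 30), Rational(1, 2)), Add(-4, 396)), -5891) = Mul(Add(Mul(Rational(1, 30), Pow(1239270, Rational(1, 2))), 392), -5891) = Mul(Add(392, Mul(Rational(1, 30), Pow(1239270, Rational(1, 2)))), -5891) = Add(-2309272, Mul(Rational(-5891, 30), Pow(1239270, Rational(1, 2))))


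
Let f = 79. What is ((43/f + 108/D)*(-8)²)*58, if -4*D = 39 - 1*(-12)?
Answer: -39514240/1343 ≈ -29422.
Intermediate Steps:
D = -51/4 (D = -(39 - 1*(-12))/4 = -(39 + 12)/4 = -¼*51 = -51/4 ≈ -12.750)
((43/f + 108/D)*(-8)²)*58 = ((43/79 + 108/(-51/4))*(-8)²)*58 = ((43*(1/79) + 108*(-4/51))*64)*58 = ((43/79 - 144/17)*64)*58 = -10645/1343*64*58 = -681280/1343*58 = -39514240/1343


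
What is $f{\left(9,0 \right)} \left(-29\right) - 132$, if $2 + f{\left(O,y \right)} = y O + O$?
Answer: $-335$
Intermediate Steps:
$f{\left(O,y \right)} = -2 + O + O y$ ($f{\left(O,y \right)} = -2 + \left(y O + O\right) = -2 + \left(O y + O\right) = -2 + \left(O + O y\right) = -2 + O + O y$)
$f{\left(9,0 \right)} \left(-29\right) - 132 = \left(-2 + 9 + 9 \cdot 0\right) \left(-29\right) - 132 = \left(-2 + 9 + 0\right) \left(-29\right) - 132 = 7 \left(-29\right) - 132 = -203 - 132 = -335$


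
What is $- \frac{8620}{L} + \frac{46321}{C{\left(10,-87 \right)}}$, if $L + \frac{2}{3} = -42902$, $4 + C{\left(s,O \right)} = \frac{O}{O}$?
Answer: $- \frac{1490451422}{96531} \approx -15440.0$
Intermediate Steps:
$C{\left(s,O \right)} = -3$ ($C{\left(s,O \right)} = -4 + \frac{O}{O} = -4 + 1 = -3$)
$L = - \frac{128708}{3}$ ($L = - \frac{2}{3} - 42902 = - \frac{128708}{3} \approx -42903.0$)
$- \frac{8620}{L} + \frac{46321}{C{\left(10,-87 \right)}} = - \frac{8620}{- \frac{128708}{3}} + \frac{46321}{-3} = \left(-8620\right) \left(- \frac{3}{128708}\right) + 46321 \left(- \frac{1}{3}\right) = \frac{6465}{32177} - \frac{46321}{3} = - \frac{1490451422}{96531}$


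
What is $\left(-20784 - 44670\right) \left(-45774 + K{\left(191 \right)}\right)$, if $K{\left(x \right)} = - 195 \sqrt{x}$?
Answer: $2996091396 + 12763530 \sqrt{191} \approx 3.1725 \cdot 10^{9}$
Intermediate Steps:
$\left(-20784 - 44670\right) \left(-45774 + K{\left(191 \right)}\right) = \left(-20784 - 44670\right) \left(-45774 - 195 \sqrt{191}\right) = - 65454 \left(-45774 - 195 \sqrt{191}\right) = 2996091396 + 12763530 \sqrt{191}$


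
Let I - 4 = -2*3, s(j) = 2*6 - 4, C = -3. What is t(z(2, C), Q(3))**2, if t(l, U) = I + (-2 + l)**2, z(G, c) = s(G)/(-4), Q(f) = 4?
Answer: 196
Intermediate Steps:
s(j) = 8 (s(j) = 12 - 4 = 8)
I = -2 (I = 4 - 2*3 = 4 - 6 = -2)
z(G, c) = -2 (z(G, c) = 8/(-4) = 8*(-1/4) = -2)
t(l, U) = -2 + (-2 + l)**2
t(z(2, C), Q(3))**2 = (-2 + (-2 - 2)**2)**2 = (-2 + (-4)**2)**2 = (-2 + 16)**2 = 14**2 = 196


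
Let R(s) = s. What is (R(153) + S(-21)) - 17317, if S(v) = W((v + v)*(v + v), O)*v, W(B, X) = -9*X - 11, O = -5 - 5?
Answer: -18823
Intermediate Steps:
O = -10
W(B, X) = -11 - 9*X
S(v) = 79*v (S(v) = (-11 - 9*(-10))*v = (-11 + 90)*v = 79*v)
(R(153) + S(-21)) - 17317 = (153 + 79*(-21)) - 17317 = (153 - 1659) - 17317 = -1506 - 17317 = -18823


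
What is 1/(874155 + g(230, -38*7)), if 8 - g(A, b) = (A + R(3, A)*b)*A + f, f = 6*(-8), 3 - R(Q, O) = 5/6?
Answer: 3/2861603 ≈ 1.0484e-6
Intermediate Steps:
R(Q, O) = 13/6 (R(Q, O) = 3 - 5/6 = 3 - 1*⅚ = 3 - ⅚ = 13/6)
f = -48
g(A, b) = 56 - A*(A + 13*b/6) (g(A, b) = 8 - ((A + 13*b/6)*A - 48) = 8 - (A*(A + 13*b/6) - 48) = 8 - (-48 + A*(A + 13*b/6)) = 8 + (48 - A*(A + 13*b/6)) = 56 - A*(A + 13*b/6))
1/(874155 + g(230, -38*7)) = 1/(874155 + (56 - 1*230² - 13/6*230*(-38*7))) = 1/(874155 + (56 - 1*52900 - 13/6*230*(-266))) = 1/(874155 + (56 - 52900 + 397670/3)) = 1/(874155 + 239138/3) = 1/(2861603/3) = 3/2861603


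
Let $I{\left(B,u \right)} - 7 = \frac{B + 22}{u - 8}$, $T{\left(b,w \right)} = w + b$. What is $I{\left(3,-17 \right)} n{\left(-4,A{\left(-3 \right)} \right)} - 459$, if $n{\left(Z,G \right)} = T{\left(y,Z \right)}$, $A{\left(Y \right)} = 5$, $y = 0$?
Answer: $-483$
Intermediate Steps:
$T{\left(b,w \right)} = b + w$
$n{\left(Z,G \right)} = Z$ ($n{\left(Z,G \right)} = 0 + Z = Z$)
$I{\left(B,u \right)} = 7 + \frac{22 + B}{-8 + u}$ ($I{\left(B,u \right)} = 7 + \frac{B + 22}{u - 8} = 7 + \frac{22 + B}{-8 + u}$)
$I{\left(3,-17 \right)} n{\left(-4,A{\left(-3 \right)} \right)} - 459 = \frac{-34 + 3 + 7 \left(-17\right)}{-8 - 17} \left(-4\right) - 459 = \frac{-34 + 3 - 119}{-25} \left(-4\right) - 459 = \left(- \frac{1}{25}\right) \left(-150\right) \left(-4\right) - 459 = 6 \left(-4\right) - 459 = -24 - 459 = -483$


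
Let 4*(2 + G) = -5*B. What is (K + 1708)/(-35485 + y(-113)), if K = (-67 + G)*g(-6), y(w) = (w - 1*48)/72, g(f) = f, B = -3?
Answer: -151164/2555081 ≈ -0.059162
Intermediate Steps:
G = 7/4 (G = -2 + (-5*(-3))/4 = -2 + (¼)*15 = -2 + 15/4 = 7/4 ≈ 1.7500)
y(w) = -⅔ + w/72 (y(w) = (w - 48)*(1/72) = (-48 + w)*(1/72) = -⅔ + w/72)
K = 783/2 (K = (-67 + 7/4)*(-6) = -261/4*(-6) = 783/2 ≈ 391.50)
(K + 1708)/(-35485 + y(-113)) = (783/2 + 1708)/(-35485 + (-⅔ + (1/72)*(-113))) = 4199/(2*(-35485 + (-⅔ - 113/72))) = 4199/(2*(-35485 - 161/72)) = 4199/(2*(-2555081/72)) = (4199/2)*(-72/2555081) = -151164/2555081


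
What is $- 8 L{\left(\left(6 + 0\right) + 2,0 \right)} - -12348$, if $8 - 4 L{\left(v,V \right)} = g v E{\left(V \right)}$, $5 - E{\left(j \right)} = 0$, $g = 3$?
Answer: $12572$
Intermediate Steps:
$E{\left(j \right)} = 5$ ($E{\left(j \right)} = 5 - 0 = 5 + 0 = 5$)
$L{\left(v,V \right)} = 2 - \frac{15 v}{4}$ ($L{\left(v,V \right)} = 2 - \frac{3 v 5}{4} = 2 - \frac{15 v}{4}$)
$- 8 L{\left(\left(6 + 0\right) + 2,0 \right)} - -12348 = - 8 \left(2 - \frac{15 \left(\left(6 + 0\right) + 2\right)}{4}\right) - -12348 = - 8 \left(2 - \frac{15 \left(6 + 2\right)}{4}\right) + 12348 = - 8 \left(2 - 30\right) + 12348 = \left(-8\right) \left(-28\right) + 12348 = 224 + 12348 = 12572$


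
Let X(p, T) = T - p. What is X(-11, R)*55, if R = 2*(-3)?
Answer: 275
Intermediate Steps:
R = -6
X(-11, R)*55 = (-6 - 1*(-11))*55 = (-6 + 11)*55 = 5*55 = 275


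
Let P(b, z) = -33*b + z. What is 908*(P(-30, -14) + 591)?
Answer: 1422836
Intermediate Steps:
P(b, z) = z - 33*b
908*(P(-30, -14) + 591) = 908*((-14 - 33*(-30)) + 591) = 908*((-14 + 990) + 591) = 908*(976 + 591) = 908*1567 = 1422836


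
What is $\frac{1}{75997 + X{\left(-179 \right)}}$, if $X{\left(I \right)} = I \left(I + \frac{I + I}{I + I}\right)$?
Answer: $\frac{1}{107859} \approx 9.2714 \cdot 10^{-6}$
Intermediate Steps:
$X{\left(I \right)} = I \left(1 + I\right)$ ($X{\left(I \right)} = I \left(I + \frac{2 I}{2 I}\right) = I \left(I + 2 I \frac{1}{2 I}\right) = I \left(I + 1\right) = I \left(1 + I\right)$)
$\frac{1}{75997 + X{\left(-179 \right)}} = \frac{1}{75997 - 179 \left(1 - 179\right)} = \frac{1}{75997 - -31862} = \frac{1}{75997 + 31862} = \frac{1}{107859}$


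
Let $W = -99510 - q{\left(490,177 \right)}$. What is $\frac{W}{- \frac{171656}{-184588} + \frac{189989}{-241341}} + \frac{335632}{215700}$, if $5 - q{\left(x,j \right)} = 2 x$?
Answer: $- \frac{59177181512637311897}{85712994317175} \approx -6.9041 \cdot 10^{5}$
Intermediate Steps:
$q{\left(x,j \right)} = 5 - 2 x$
$W = -98535$ ($W = -99510 - \left(5 - 980\right) = -99510 - -975 = -99510 + 975 = -98535$)
$\frac{W}{- \frac{171656}{-184588} + \frac{189989}{-241341}} + \frac{335632}{215700} = - \frac{98535}{- \frac{171656}{-184588} + \frac{189989}{-241341}} + \frac{335632}{215700} = - \frac{98535}{\left(-171656\right) \left(- \frac{1}{184588}\right) + 189989 \left(- \frac{1}{241341}\right)} + 335632 \cdot \frac{1}{215700} = - \frac{98535}{\frac{42914}{46147} - \frac{189989}{241341}} + \frac{83908}{53925} = - \frac{98535}{\frac{1589485291}{11137163127}} + \frac{83908}{53925} = \left(-98535\right) \frac{11137163127}{1589485291} + \frac{83908}{53925} = - \frac{1097400368718945}{1589485291} + \frac{83908}{53925} = - \frac{59177181512637311897}{85712994317175}$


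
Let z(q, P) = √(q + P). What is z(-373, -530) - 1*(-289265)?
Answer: 289265 + I*√903 ≈ 2.8927e+5 + 30.05*I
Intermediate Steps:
z(q, P) = √(P + q)
z(-373, -530) - 1*(-289265) = √(-530 - 373) - 1*(-289265) = √(-903) + 289265 = I*√903 + 289265 = 289265 + I*√903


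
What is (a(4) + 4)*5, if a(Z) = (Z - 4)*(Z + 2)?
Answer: 20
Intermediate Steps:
a(Z) = (-4 + Z)*(2 + Z)
(a(4) + 4)*5 = ((-8 + 4² - 2*4) + 4)*5 = ((-8 + 16 - 8) + 4)*5 = (0 + 4)*5 = 4*5 = 20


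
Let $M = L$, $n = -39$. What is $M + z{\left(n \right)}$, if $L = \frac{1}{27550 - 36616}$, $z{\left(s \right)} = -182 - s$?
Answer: $- \frac{1296439}{9066} \approx -143.0$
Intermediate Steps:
$L = - \frac{1}{9066}$ ($L = \frac{1}{-9066} = - \frac{1}{9066} \approx -0.0001103$)
$M = - \frac{1}{9066} \approx -0.0001103$
$M + z{\left(n \right)} = - \frac{1}{9066} - 143 = - \frac{1296439}{9066}$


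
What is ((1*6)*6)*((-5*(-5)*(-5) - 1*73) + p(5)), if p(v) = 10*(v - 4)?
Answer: -6768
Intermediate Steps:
p(v) = -40 + 10*v (p(v) = 10*(-4 + v) = -40 + 10*v)
((1*6)*6)*((-5*(-5)*(-5) - 1*73) + p(5)) = ((1*6)*6)*((-5*(-5)*(-5) - 1*73) + (-40 + 10*5)) = (6*6)*((25*(-5) - 73) + (-40 + 50)) = 36*((-125 - 73) + 10) = 36*(-198 + 10) = 36*(-188) = -6768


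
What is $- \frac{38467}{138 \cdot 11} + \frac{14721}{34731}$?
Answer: $- \frac{4423067}{177514} \approx -24.917$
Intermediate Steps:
$- \frac{38467}{138 \cdot 11} + \frac{14721}{34731} = - \frac{38467}{1518} + 14721 \cdot \frac{1}{34731} = \left(-38467\right) \frac{1}{1518} + \frac{4907}{11577} = - \frac{3497}{138} + \frac{4907}{11577} = - \frac{4423067}{177514}$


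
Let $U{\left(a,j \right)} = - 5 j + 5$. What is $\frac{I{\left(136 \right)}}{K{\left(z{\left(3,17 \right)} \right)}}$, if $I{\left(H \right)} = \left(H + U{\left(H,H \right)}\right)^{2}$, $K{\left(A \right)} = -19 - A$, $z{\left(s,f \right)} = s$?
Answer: $- \frac{26411}{2} \approx -13206.0$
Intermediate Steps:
$U{\left(a,j \right)} = 5 - 5 j$
$I{\left(H \right)} = \left(5 - 4 H\right)^{2}$ ($I{\left(H \right)} = \left(H - \left(-5 + 5 H\right)\right)^{2} = \left(5 - 4 H\right)^{2}$)
$\frac{I{\left(136 \right)}}{K{\left(z{\left(3,17 \right)} \right)}} = \frac{\left(-5 + 4 \cdot 136\right)^{2}}{-19 - 3} = \frac{\left(-5 + 544\right)^{2}}{-19 - 3} = \frac{539^{2}}{-22} = 290521 \left(- \frac{1}{22}\right) = - \frac{26411}{2}$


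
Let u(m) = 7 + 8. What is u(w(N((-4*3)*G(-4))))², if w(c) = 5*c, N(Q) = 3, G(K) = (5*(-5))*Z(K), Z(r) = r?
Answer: 225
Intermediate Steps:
G(K) = -25*K (G(K) = (5*(-5))*K = -25*K)
u(m) = 15
u(w(N((-4*3)*G(-4))))² = 15² = 225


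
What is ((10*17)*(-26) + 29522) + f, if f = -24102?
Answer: 1000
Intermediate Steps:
((10*17)*(-26) + 29522) + f = ((10*17)*(-26) + 29522) - 24102 = (170*(-26) + 29522) - 24102 = (-4420 + 29522) - 24102 = 25102 - 24102 = 1000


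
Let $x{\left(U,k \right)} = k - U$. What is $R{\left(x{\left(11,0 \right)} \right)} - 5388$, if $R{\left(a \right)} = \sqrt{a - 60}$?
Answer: $-5388 + i \sqrt{71} \approx -5388.0 + 8.4261 i$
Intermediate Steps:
$R{\left(a \right)} = \sqrt{-60 + a}$
$R{\left(x{\left(11,0 \right)} \right)} - 5388 = \sqrt{-60 + \left(0 - 11\right)} - 5388 = \sqrt{-60 - 11} - 5388 = \sqrt{-71} - 5388 = i \sqrt{71} - 5388 = -5388 + i \sqrt{71}$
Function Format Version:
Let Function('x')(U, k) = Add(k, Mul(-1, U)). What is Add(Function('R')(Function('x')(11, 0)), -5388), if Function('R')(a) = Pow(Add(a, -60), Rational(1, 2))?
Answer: Add(-5388, Mul(I, Pow(71, Rational(1, 2)))) ≈ Add(-5388.0, Mul(8.4261, I))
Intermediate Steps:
Function('R')(a) = Pow(Add(-60, a), Rational(1, 2))
Add(Function('R')(Function('x')(11, 0)), -5388) = Add(Pow(Add(-60, Add(0, Mul(-1, 11))), Rational(1, 2)), -5388) = Add(Pow(Add(-60, Add(0, -11)), Rational(1, 2)), -5388) = Add(Pow(Add(-60, -11), Rational(1, 2)), -5388) = Add(Pow(-71, Rational(1, 2)), -5388) = Add(Mul(I, Pow(71, Rational(1, 2))), -5388) = Add(-5388, Mul(I, Pow(71, Rational(1, 2))))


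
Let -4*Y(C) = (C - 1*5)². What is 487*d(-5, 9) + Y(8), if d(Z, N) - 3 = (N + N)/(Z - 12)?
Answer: 64131/68 ≈ 943.10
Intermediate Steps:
Y(C) = -(-5 + C)²/4 (Y(C) = -(C - 1*5)²/4 = -(C - 5)²/4 = -(-5 + C)²/4)
d(Z, N) = 3 + 2*N/(-12 + Z) (d(Z, N) = 3 + (N + N)/(Z - 12) = 3 + (2*N)/(-12 + Z) = 3 + 2*N/(-12 + Z))
487*d(-5, 9) + Y(8) = 487*((-36 + 2*9 + 3*(-5))/(-12 - 5)) - (-5 + 8)²/4 = 487*((-36 + 18 - 15)/(-17)) - ¼*3² = 487*(-1/17*(-33)) - ¼*9 = 487*(33/17) - 9/4 = 16071/17 - 9/4 = 64131/68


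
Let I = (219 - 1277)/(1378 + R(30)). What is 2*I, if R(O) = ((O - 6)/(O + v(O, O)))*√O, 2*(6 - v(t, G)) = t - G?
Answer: -2186886/1424153 + 1058*√30/1424153 ≈ -1.5315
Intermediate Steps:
v(t, G) = 6 + G/2 - t/2 (v(t, G) = 6 - (t - G)/2 = 6 + (G/2 - t/2) = 6 + G/2 - t/2)
R(O) = √O*(-6 + O)/(6 + O) (R(O) = ((O - 6)/(O + (6 + O/2 - O/2)))*√O = ((-6 + O)/(O + 6))*√O = ((-6 + O)/(6 + O))*√O = √O*(-6 + O)/(6 + O))
I = -1058/(1378 + 2*√30/3) (I = (219 - 1277)/(1378 + √30*(-6 + 30)/(6 + 30)) = -1058/(1378 + √30*24/36) = -1058/(1378 + √30*(1/36)*24) = -1058/(1378 + 2*√30/3) ≈ -0.76575)
2*I = 2*(-1093443/1424153 + 529*√30/1424153) = -2186886/1424153 + 1058*√30/1424153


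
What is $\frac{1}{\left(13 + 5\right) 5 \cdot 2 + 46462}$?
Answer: $\frac{1}{46642} \approx 2.144 \cdot 10^{-5}$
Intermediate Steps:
$\frac{1}{\left(13 + 5\right) 5 \cdot 2 + 46462} = \frac{1}{18 \cdot 10 + 46462} = \frac{1}{180 + 46462} = \frac{1}{46642}$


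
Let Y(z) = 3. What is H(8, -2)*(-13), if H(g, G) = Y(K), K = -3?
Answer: -39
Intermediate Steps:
H(g, G) = 3
H(8, -2)*(-13) = 3*(-13) = -39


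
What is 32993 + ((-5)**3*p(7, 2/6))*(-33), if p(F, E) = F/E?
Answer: 119618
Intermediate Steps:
32993 + ((-5)**3*p(7, 2/6))*(-33) = 32993 + ((-5)**3*(7/((2/6))))*(-33) = 32993 - 875/(2*(1/6))*(-33) = 32993 - 875/1/3*(-33) = 32993 - 875*3*(-33) = 32993 - 125*21*(-33) = 32993 - 2625*(-33) = 32993 + 86625 = 119618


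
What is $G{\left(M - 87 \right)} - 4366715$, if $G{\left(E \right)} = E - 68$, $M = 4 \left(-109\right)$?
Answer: $-4367306$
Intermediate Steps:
$M = -436$
$G{\left(E \right)} = -68 + E$ ($G{\left(E \right)} = E - 68 = -68 + E$)
$G{\left(M - 87 \right)} - 4366715 = \left(-68 - 523\right) - 4366715 = -591 - 4366715 = -4367306$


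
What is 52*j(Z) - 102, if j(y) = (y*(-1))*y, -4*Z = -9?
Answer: -1461/4 ≈ -365.25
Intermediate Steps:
Z = 9/4 (Z = -¼*(-9) = 9/4 ≈ 2.2500)
j(y) = -y² (j(y) = (-y)*y = -y²)
52*j(Z) - 102 = 52*(-(9/4)²) - 102 = 52*(-1*81/16) - 102 = 52*(-81/16) - 102 = -1053/4 - 102 = -1461/4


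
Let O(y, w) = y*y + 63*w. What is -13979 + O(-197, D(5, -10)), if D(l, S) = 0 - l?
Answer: 24515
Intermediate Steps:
D(l, S) = -l
O(y, w) = y**2 + 63*w
-13979 + O(-197, D(5, -10)) = -13979 + ((-197)**2 + 63*(-1*5)) = -13979 + (38809 + 63*(-5)) = -13979 + (38809 - 315) = -13979 + 38494 = 24515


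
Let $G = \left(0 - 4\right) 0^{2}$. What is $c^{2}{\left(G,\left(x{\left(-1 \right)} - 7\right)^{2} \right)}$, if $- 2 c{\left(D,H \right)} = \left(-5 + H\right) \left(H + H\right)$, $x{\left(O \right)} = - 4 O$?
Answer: $1296$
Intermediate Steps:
$G = 0$ ($G = \left(-4\right) 0 = 0$)
$c{\left(D,H \right)} = - H \left(-5 + H\right)$ ($c{\left(D,H \right)} = - \frac{\left(-5 + H\right) \left(H + H\right)}{2} = - \frac{\left(-5 + H\right) 2 H}{2} = - \frac{2 H \left(-5 + H\right)}{2} = - H \left(-5 + H\right)$)
$c^{2}{\left(G,\left(x{\left(-1 \right)} - 7\right)^{2} \right)} = \left(\left(\left(-4\right) \left(-1\right) - 7\right)^{2} \left(5 - \left(\left(-4\right) \left(-1\right) - 7\right)^{2}\right)\right)^{2} = \left(\left(4 - 7\right)^{2} \left(5 - \left(4 - 7\right)^{2}\right)\right)^{2} = \left(\left(-3\right)^{2} \left(5 - \left(-3\right)^{2}\right)\right)^{2} = \left(9 \left(5 - 9\right)\right)^{2} = \left(9 \left(-4\right)\right)^{2} = \left(-36\right)^{2} = 1296$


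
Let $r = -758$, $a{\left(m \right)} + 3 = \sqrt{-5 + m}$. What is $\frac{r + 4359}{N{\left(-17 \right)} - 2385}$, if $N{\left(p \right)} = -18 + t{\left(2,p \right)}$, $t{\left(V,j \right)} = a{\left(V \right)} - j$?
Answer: $- \frac{8602789}{5707324} - \frac{3601 i \sqrt{3}}{5707324} \approx -1.5073 - 0.0010928 i$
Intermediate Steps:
$a{\left(m \right)} = -3 + \sqrt{-5 + m}$
$t{\left(V,j \right)} = -3 + \sqrt{-5 + V} - j$ ($t{\left(V,j \right)} = \left(-3 + \sqrt{-5 + V}\right) - j = -3 + \sqrt{-5 + V} - j$)
$N{\left(p \right)} = -21 - p + i \sqrt{3}$ ($N{\left(p \right)} = -18 - \left(3 + p - \sqrt{-5 + 2}\right) = -18 - \left(3 + p - i \sqrt{3}\right) = -21 - p + i \sqrt{3}$)
$\frac{r + 4359}{N{\left(-17 \right)} - 2385} = \frac{-758 + 4359}{\left(-21 - -17 + i \sqrt{3}\right) - 2385} = \frac{3601}{\left(-21 + 17 + i \sqrt{3}\right) - 2385} = \frac{3601}{\left(-4 + i \sqrt{3}\right) - 2385} = \frac{3601}{-2389 + i \sqrt{3}}$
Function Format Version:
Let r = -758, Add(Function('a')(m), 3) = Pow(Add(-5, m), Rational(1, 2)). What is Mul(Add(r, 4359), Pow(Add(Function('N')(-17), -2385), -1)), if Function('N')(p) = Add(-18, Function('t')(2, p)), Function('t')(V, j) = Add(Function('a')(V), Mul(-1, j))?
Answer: Add(Rational(-8602789, 5707324), Mul(Rational(-3601, 5707324), I, Pow(3, Rational(1, 2)))) ≈ Add(-1.5073, Mul(-0.0010928, I))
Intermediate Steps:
Function('a')(m) = Add(-3, Pow(Add(-5, m), Rational(1, 2)))
Function('t')(V, j) = Add(-3, Pow(Add(-5, V), Rational(1, 2)), Mul(-1, j)) (Function('t')(V, j) = Add(Add(-3, Pow(Add(-5, V), Rational(1, 2))), Mul(-1, j)) = Add(-3, Pow(Add(-5, V), Rational(1, 2)), Mul(-1, j)))
Function('N')(p) = Add(-21, Mul(-1, p), Mul(I, Pow(3, Rational(1, 2)))) (Function('N')(p) = Add(-18, Add(-3, Pow(Add(-5, 2), Rational(1, 2)), Mul(-1, p))) = Add(-18, Add(-3, Pow(-3, Rational(1, 2)), Mul(-1, p))) = Add(-18, Add(-3, Mul(I, Pow(3, Rational(1, 2))), Mul(-1, p))) = Add(-18, Add(-3, Mul(-1, p), Mul(I, Pow(3, Rational(1, 2))))) = Add(-21, Mul(-1, p), Mul(I, Pow(3, Rational(1, 2)))))
Mul(Add(r, 4359), Pow(Add(Function('N')(-17), -2385), -1)) = Mul(Add(-758, 4359), Pow(Add(Add(-21, Mul(-1, -17), Mul(I, Pow(3, Rational(1, 2)))), -2385), -1)) = Mul(3601, Pow(Add(Add(-21, 17, Mul(I, Pow(3, Rational(1, 2)))), -2385), -1)) = Mul(3601, Pow(Add(Add(-4, Mul(I, Pow(3, Rational(1, 2)))), -2385), -1)) = Mul(3601, Pow(Add(-2389, Mul(I, Pow(3, Rational(1, 2)))), -1))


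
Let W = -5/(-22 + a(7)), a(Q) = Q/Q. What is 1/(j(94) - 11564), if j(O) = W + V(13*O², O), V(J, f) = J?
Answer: 21/2169389 ≈ 9.6801e-6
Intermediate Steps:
a(Q) = 1
W = 5/21 (W = -5/(-22 + 1) = -5/(-21) = -1/21*(-5) = 5/21 ≈ 0.23810)
j(O) = 5/21 + 13*O²
1/(j(94) - 11564) = 1/((5/21 + 13*94²) - 11564) = 1/((5/21 + 13*8836) - 11564) = 1/((5/21 + 114868) - 11564) = 1/(2412233/21 - 11564) = 1/(2169389/21) = 21/2169389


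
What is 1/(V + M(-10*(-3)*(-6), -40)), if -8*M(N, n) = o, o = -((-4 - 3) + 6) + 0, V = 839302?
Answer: 8/6714415 ≈ 1.1915e-6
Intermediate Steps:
o = 1 (o = -(-7 + 6) + 0 = -1*(-1) + 0 = 1 + 0 = 1)
M(N, n) = -⅛ (M(N, n) = -⅛*1 = -⅛)
1/(V + M(-10*(-3)*(-6), -40)) = 1/(839302 - ⅛) = 1/(6714415/8) = 8/6714415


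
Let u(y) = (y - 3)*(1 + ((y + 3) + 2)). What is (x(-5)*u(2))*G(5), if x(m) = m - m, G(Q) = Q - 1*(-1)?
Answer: 0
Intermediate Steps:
G(Q) = 1 + Q (G(Q) = Q + 1 = 1 + Q)
x(m) = 0
u(y) = (-3 + y)*(6 + y) (u(y) = (-3 + y)*(1 + ((3 + y) + 2)) = (-3 + y)*(1 + (5 + y)) = (-3 + y)*(6 + y))
(x(-5)*u(2))*G(5) = (0*(-18 + 2**2 + 3*2))*(1 + 5) = (0*(-18 + 4 + 6))*6 = (0*(-8))*6 = 0*6 = 0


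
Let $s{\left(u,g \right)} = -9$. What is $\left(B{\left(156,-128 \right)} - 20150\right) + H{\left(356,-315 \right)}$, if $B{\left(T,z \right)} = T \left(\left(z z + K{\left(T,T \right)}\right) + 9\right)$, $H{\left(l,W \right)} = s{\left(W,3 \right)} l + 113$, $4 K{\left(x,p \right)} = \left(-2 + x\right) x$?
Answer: $3471003$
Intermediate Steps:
$K{\left(x,p \right)} = \frac{x \left(-2 + x\right)}{4}$ ($K{\left(x,p \right)} = \frac{\left(-2 + x\right) x}{4} = \frac{x \left(-2 + x\right)}{4}$)
$H{\left(l,W \right)} = 113 - 9 l$ ($H{\left(l,W \right)} = - 9 l + 113 = 113 - 9 l$)
$B{\left(T,z \right)} = T \left(9 + z^{2} + \frac{T \left(-2 + T\right)}{4}\right)$ ($B{\left(T,z \right)} = T \left(\left(z z + \frac{T \left(-2 + T\right)}{4}\right) + 9\right) = T \left(\left(z^{2} + \frac{T \left(-2 + T\right)}{4}\right) + 9\right) = T \left(9 + z^{2} + \frac{T \left(-2 + T\right)}{4}\right)$)
$\left(B{\left(156,-128 \right)} - 20150\right) + H{\left(356,-315 \right)} = \left(\frac{1}{4} \cdot 156 \left(36 + 4 \left(-128\right)^{2} + 156 \left(-2 + 156\right)\right) - 20150\right) + \left(113 - 3204\right) = \left(\frac{1}{4} \cdot 156 \left(36 + 4 \cdot 16384 + 156 \cdot 154\right) - 20150\right) + \left(113 - 3204\right) = \left(\frac{1}{4} \cdot 156 \left(36 + 65536 + 24024\right) - 20150\right) - 3091 = \left(\frac{1}{4} \cdot 156 \cdot 89596 - 20150\right) - 3091 = \left(3494244 - 20150\right) - 3091 = 3474094 - 3091 = 3471003$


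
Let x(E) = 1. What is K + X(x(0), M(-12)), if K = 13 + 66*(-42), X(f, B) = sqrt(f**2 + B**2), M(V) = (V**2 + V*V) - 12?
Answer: -2759 + sqrt(76177) ≈ -2483.0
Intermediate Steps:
M(V) = -12 + 2*V**2 (M(V) = (V**2 + V**2) - 12 = 2*V**2 - 12 = -12 + 2*V**2)
X(f, B) = sqrt(B**2 + f**2)
K = -2759 (K = 13 - 2772 = -2759)
K + X(x(0), M(-12)) = -2759 + sqrt((-12 + 2*(-12)**2)**2 + 1**2) = -2759 + sqrt((-12 + 2*144)**2 + 1) = -2759 + sqrt((-12 + 288)**2 + 1) = -2759 + sqrt(276**2 + 1) = -2759 + sqrt(76176 + 1) = -2759 + sqrt(76177)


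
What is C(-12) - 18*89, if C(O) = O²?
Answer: -1458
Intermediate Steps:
C(-12) - 18*89 = (-12)² - 18*89 = 144 - 1602 = -1458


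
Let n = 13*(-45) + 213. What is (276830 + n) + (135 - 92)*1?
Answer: 276501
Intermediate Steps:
n = -372 (n = -585 + 213 = -372)
(276830 + n) + (135 - 92)*1 = (276830 - 372) + (135 - 92)*1 = 276458 + 43*1 = 276458 + 43 = 276501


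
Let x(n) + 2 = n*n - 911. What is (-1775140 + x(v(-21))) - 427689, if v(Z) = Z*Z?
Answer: -2009261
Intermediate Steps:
v(Z) = Z²
x(n) = -913 + n² (x(n) = -2 + (n*n - 911) = -2 + (n² - 911) = -2 + (-911 + n²) = -913 + n²)
(-1775140 + x(v(-21))) - 427689 = (-1775140 + (-913 + ((-21)²)²)) - 427689 = (-1775140 + (-913 + 441²)) - 427689 = (-1775140 + (-913 + 194481)) - 427689 = (-1775140 + 193568) - 427689 = -1581572 - 427689 = -2009261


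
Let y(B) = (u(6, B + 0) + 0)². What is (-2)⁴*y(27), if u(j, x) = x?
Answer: 11664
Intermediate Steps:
y(B) = B² (y(B) = ((B + 0) + 0)² = (B + 0)² = B²)
(-2)⁴*y(27) = (-2)⁴*27² = 16*729 = 11664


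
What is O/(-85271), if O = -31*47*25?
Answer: 36425/85271 ≈ 0.42717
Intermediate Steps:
O = -36425 (O = -1457*25 = -36425)
O/(-85271) = -36425/(-85271) = -36425*(-1/85271) = 36425/85271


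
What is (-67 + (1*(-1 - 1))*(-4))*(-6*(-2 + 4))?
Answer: 708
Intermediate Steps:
(-67 + (1*(-1 - 1))*(-4))*(-6*(-2 + 4)) = (-67 + (1*(-2))*(-4))*(-6*2) = (-67 - 2*(-4))*(-12) = (-67 + 8)*(-12) = -59*(-12) = 708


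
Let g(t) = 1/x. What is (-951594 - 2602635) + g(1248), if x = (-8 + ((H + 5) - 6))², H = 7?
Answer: -14216915/4 ≈ -3.5542e+6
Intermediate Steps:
x = 4 (x = (-8 + ((7 + 5) - 6))² = (-8 + (12 - 6))² = (-8 + 6)² = (-2)² = 4)
g(t) = ¼ (g(t) = 1/4 = ¼)
(-951594 - 2602635) + g(1248) = (-951594 - 2602635) + ¼ = -3554229 + ¼ = -14216915/4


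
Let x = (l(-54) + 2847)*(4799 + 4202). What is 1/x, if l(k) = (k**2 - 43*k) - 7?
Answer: 1/72710078 ≈ 1.3753e-8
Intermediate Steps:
l(k) = -7 + k**2 - 43*k
x = 72710078 (x = ((-7 + (-54)**2 - 43*(-54)) + 2847)*(4799 + 4202) = ((-7 + 2916 + 2322) + 2847)*9001 = (5231 + 2847)*9001 = 8078*9001 = 72710078)
1/x = 1/72710078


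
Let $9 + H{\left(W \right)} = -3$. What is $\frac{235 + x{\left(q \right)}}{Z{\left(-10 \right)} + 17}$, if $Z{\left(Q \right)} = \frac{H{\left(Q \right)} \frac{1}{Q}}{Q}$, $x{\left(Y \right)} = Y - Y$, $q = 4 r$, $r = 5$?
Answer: $\frac{5875}{422} \approx 13.922$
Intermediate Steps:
$H{\left(W \right)} = -12$ ($H{\left(W \right)} = -9 - 3 = -12$)
$q = 20$ ($q = 4 \cdot 5 = 20$)
$x{\left(Y \right)} = 0$
$Z{\left(Q \right)} = - \frac{12}{Q^{2}}$ ($Z{\left(Q \right)} = \frac{\left(-12\right) \frac{1}{Q}}{Q} = - \frac{12}{Q^{2}}$)
$\frac{235 + x{\left(q \right)}}{Z{\left(-10 \right)} + 17} = \frac{235 + 0}{- \frac{12}{100} + 17} = \frac{235}{\left(-12\right) \frac{1}{100} + 17} = \frac{235}{- \frac{3}{25} + 17} = \frac{235}{\frac{422}{25}} = 235 \cdot \frac{25}{422} = \frac{5875}{422}$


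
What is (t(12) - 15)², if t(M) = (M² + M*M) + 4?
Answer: 76729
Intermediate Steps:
t(M) = 4 + 2*M² (t(M) = (M² + M²) + 4 = 2*M² + 4 = 4 + 2*M²)
(t(12) - 15)² = ((4 + 2*12²) - 15)² = ((4 + 2*144) - 15)² = ((4 + 288) - 15)² = (292 - 15)² = 277² = 76729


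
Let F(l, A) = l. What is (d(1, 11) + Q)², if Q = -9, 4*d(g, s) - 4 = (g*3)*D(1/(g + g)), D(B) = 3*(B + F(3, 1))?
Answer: 1/64 ≈ 0.015625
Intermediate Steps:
D(B) = 9 + 3*B (D(B) = 3*(B + 3) = 3*(3 + B) = 9 + 3*B)
d(g, s) = 1 + 3*g*(9 + 3/(2*g))/4 (d(g, s) = 1 + ((g*3)*(9 + 3/(g + g)))/4 = 1 + ((3*g)*(9 + 3/((2*g))))/4 = 1 + ((3*g)*(9 + 3*(1/(2*g))))/4 = 1 + ((3*g)*(9 + 3/(2*g)))/4 = 1 + (3*g*(9 + 3/(2*g)))/4 = 1 + 3*g*(9 + 3/(2*g))/4)
(d(1, 11) + Q)² = ((17/8 + (27/4)*1) - 9)² = ((17/8 + 27/4) - 9)² = (71/8 - 9)² = (-⅛)² = 1/64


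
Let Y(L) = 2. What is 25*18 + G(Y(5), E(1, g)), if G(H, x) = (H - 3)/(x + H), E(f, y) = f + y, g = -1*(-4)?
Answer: 3149/7 ≈ 449.86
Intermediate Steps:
g = 4
G(H, x) = (-3 + H)/(H + x)
25*18 + G(Y(5), E(1, g)) = 25*18 + (-3 + 2)/(2 + (1 + 4)) = 450 - 1/(2 + 5) = 450 - 1/7 = 450 + (⅐)*(-1) = 450 - ⅐ = 3149/7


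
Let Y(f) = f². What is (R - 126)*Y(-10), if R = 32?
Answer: -9400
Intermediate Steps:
(R - 126)*Y(-10) = (32 - 126)*(-10)² = -94*100 = -9400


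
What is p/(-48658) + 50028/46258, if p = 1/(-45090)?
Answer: 54880446372209/50744776669380 ≈ 1.0815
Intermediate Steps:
p = -1/45090 ≈ -2.2178e-5
p/(-48658) + 50028/46258 = -1/45090/(-48658) + 50028/46258 = -1/45090*(-1/48658) + 50028*(1/46258) = 1/2193989220 + 25014/23129 = 54880446372209/50744776669380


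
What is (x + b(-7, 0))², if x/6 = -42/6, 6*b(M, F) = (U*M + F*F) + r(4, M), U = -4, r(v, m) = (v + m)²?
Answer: 46225/36 ≈ 1284.0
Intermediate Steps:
r(v, m) = (m + v)²
b(M, F) = -2*M/3 + F²/6 + (4 + M)²/6 (b(M, F) = ((-4*M + F*F) + (M + 4)²)/6 = ((-4*M + F²) + (4 + M)²)/6 = ((F² - 4*M) + (4 + M)²)/6 = (F² + (4 + M)² - 4*M)/6 = -2*M/3 + F²/6 + (4 + M)²/6)
x = -42 (x = 6*(-42/6) = 6*(-42*⅙) = 6*(-7) = -42)
(x + b(-7, 0))² = (-42 + (-⅔*(-7) + (⅙)*0² + (4 - 7)²/6))² = (-42 + (14/3 + (⅙)*0 + (⅙)*(-3)²))² = (-42 + (14/3 + 0 + (⅙)*9))² = (-42 + (14/3 + 0 + 3/2))² = (-42 + 37/6)² = (-215/6)² = 46225/36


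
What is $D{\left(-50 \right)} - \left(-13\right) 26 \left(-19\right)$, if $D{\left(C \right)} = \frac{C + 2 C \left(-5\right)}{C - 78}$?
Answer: $- \frac{411233}{64} \approx -6425.5$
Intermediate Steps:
$D{\left(C \right)} = - \frac{9 C}{-78 + C}$ ($D{\left(C \right)} = \frac{C - 10 C}{-78 + C} = \frac{\left(-9\right) C}{-78 + C} = - \frac{9 C}{-78 + C}$)
$D{\left(-50 \right)} - \left(-13\right) 26 \left(-19\right) = \left(-9\right) \left(-50\right) \frac{1}{-78 - 50} - \left(-13\right) 26 \left(-19\right) = \left(-9\right) \left(-50\right) \frac{1}{-128} - \left(-338\right) \left(-19\right) = \left(-9\right) \left(-50\right) \left(- \frac{1}{128}\right) - 6422 = - \frac{225}{64} - 6422 = - \frac{411233}{64}$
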